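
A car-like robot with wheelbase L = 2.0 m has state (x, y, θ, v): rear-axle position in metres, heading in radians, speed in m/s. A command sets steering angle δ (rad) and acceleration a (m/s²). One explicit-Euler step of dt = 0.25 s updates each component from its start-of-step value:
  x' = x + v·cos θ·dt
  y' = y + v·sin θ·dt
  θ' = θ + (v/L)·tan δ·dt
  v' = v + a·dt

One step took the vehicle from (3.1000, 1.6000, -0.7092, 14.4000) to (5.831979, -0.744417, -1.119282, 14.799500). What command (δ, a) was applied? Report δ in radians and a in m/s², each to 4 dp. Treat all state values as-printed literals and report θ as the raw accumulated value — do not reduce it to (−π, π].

a = (v'−v)/dt = (0.399500)/0.25 = 1.5980
Δθ = θ'−θ = -0.410082;  (v·dt/L) = 14.4000·0.25/2.0 = 1.800000
tan δ = Δθ·L/(v·dt) = -0.227823  →  δ = -0.2240

δ = -0.2240, a = 1.5980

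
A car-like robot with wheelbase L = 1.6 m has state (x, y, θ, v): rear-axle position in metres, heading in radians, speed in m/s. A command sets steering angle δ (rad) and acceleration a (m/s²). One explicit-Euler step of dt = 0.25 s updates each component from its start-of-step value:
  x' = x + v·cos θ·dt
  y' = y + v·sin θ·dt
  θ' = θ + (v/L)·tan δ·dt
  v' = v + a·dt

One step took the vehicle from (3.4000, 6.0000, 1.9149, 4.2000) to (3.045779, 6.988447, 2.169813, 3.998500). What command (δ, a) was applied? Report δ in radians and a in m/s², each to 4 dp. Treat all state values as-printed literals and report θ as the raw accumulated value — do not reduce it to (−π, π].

a = (v'−v)/dt = (-0.201500)/0.25 = -0.8060
Δθ = θ'−θ = 0.254913;  (v·dt/L) = 4.2000·0.25/1.6 = 0.656250
tan δ = Δθ·L/(v·dt) = 0.388439  →  δ = 0.3705

δ = 0.3705, a = -0.8060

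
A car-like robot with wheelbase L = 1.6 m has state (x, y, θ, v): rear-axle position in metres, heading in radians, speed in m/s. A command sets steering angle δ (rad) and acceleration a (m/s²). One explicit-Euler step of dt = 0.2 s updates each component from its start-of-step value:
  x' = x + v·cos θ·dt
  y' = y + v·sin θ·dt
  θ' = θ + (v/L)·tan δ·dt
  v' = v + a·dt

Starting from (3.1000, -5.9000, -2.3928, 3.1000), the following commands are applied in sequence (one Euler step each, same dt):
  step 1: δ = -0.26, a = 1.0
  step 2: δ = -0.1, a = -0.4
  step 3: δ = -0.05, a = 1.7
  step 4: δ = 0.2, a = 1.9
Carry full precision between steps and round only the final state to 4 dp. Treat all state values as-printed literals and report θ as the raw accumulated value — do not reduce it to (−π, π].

(0.9949, -7.4778, -2.4672, 3.9400)

after step 1 (δ=-0.26, a=1.0): (2.645843, -6.322068, -2.495883, 3.300000)
after step 2 (δ=-0.1, a=-0.4): (2.118719, -6.719233, -2.537271, 3.220000)
after step 3 (δ=-0.05, a=1.7): (1.588779, -7.085156, -2.557413, 3.560000)
after step 4 (δ=0.2, a=1.9): (0.994853, -7.477835, -2.467207, 3.940000)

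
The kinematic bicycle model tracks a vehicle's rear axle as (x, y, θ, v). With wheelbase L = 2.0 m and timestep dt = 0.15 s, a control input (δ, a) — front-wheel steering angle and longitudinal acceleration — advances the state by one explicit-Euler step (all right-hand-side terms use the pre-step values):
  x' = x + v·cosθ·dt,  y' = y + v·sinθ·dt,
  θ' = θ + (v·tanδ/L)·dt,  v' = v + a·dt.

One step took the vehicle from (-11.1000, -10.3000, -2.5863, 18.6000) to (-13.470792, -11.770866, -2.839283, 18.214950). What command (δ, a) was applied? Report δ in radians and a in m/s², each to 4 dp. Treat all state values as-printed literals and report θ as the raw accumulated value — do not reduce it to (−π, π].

δ = -0.1794, a = -2.5670

a = (v'−v)/dt = (-0.385050)/0.15 = -2.5670
Δθ = θ'−θ = -0.252983;  (v·dt/L) = 18.6000·0.15/2.0 = 1.395000
tan δ = Δθ·L/(v·dt) = -0.181350  →  δ = -0.1794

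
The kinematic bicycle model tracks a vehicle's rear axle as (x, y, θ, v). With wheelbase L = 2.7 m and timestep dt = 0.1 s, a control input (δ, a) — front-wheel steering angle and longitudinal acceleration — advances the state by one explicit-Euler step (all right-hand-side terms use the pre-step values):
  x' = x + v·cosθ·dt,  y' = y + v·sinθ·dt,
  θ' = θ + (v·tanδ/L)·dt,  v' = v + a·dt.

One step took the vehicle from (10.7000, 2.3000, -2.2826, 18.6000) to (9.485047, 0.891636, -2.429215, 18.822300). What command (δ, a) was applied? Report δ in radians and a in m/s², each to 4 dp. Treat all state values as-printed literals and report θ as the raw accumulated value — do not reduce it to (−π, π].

δ = -0.2097, a = 2.2230

a = (v'−v)/dt = (0.222300)/0.1 = 2.2230
Δθ = θ'−θ = -0.146615;  (v·dt/L) = 18.6000·0.1/2.7 = 0.688889
tan δ = Δθ·L/(v·dt) = -0.212828  →  δ = -0.2097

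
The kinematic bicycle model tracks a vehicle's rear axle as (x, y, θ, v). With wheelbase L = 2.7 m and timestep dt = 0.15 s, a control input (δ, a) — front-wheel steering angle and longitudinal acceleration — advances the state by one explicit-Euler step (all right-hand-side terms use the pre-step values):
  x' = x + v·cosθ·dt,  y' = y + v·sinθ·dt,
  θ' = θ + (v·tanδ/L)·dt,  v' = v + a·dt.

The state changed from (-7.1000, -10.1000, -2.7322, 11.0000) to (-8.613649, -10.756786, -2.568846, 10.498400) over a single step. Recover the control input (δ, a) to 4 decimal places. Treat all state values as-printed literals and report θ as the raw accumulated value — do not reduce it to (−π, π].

a = (v'−v)/dt = (-0.501600)/0.15 = -3.3440
Δθ = θ'−θ = 0.163354;  (v·dt/L) = 11.0000·0.15/2.7 = 0.611111
tan δ = Δθ·L/(v·dt) = 0.267307  →  δ = 0.2612

δ = 0.2612, a = -3.3440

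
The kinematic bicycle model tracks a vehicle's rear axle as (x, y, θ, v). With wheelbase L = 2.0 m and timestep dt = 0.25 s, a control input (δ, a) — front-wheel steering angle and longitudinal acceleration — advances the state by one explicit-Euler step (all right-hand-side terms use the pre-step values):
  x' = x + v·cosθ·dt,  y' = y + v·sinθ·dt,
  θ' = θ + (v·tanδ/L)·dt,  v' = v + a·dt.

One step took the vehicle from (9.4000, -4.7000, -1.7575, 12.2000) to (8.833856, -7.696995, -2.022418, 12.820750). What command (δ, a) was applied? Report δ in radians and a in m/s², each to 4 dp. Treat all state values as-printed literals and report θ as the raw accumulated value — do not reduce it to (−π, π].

a = (v'−v)/dt = (0.620750)/0.25 = 2.4830
Δθ = θ'−θ = -0.264918;  (v·dt/L) = 12.2000·0.25/2.0 = 1.525000
tan δ = Δθ·L/(v·dt) = -0.173717  →  δ = -0.1720

δ = -0.1720, a = 2.4830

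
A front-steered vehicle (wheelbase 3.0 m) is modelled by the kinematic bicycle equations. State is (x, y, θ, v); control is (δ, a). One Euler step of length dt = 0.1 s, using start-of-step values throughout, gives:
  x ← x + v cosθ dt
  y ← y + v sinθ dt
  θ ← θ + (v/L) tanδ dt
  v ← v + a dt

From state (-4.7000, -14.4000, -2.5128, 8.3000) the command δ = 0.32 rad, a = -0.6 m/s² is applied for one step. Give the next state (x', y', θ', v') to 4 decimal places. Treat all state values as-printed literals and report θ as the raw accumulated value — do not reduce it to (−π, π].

(-5.3713, -14.8882, -2.4211, 8.2400)

x' = -4.7000 + 8.3000·cos(-2.5128)·0.1 = -5.3713
y' = -14.4000 + 8.3000·sin(-2.5128)·0.1 = -14.8882
θ' = -2.5128 + (8.3000/3.0)·tan(0.32)·0.1 = -2.4211
v' = 8.3000 − 0.6000·0.1 = 8.2400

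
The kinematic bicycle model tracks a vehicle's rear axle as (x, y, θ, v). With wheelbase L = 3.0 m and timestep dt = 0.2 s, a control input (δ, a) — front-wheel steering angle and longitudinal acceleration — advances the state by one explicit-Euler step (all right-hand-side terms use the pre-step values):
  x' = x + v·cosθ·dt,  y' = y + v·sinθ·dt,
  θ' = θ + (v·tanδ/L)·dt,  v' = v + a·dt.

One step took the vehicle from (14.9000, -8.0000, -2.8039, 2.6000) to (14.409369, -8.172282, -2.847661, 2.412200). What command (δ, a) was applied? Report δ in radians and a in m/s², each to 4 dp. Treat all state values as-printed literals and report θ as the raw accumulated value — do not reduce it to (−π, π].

a = (v'−v)/dt = (-0.187800)/0.2 = -0.9390
Δθ = θ'−θ = -0.043761;  (v·dt/L) = 2.6000·0.2/3.0 = 0.173333
tan δ = Δθ·L/(v·dt) = -0.252467  →  δ = -0.2473

δ = -0.2473, a = -0.9390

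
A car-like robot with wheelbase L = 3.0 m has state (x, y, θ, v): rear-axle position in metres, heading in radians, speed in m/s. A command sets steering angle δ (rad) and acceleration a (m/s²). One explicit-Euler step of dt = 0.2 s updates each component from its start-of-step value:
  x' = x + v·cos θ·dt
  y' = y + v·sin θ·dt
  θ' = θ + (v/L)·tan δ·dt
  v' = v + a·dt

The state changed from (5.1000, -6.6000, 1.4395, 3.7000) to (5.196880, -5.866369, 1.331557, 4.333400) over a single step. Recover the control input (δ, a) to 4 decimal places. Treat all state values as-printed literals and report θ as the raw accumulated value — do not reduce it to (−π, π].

a = (v'−v)/dt = (0.633400)/0.2 = 3.1670
Δθ = θ'−θ = -0.107943;  (v·dt/L) = 3.7000·0.2/3.0 = 0.246667
tan δ = Δθ·L/(v·dt) = -0.437607  →  δ = -0.4125

δ = -0.4125, a = 3.1670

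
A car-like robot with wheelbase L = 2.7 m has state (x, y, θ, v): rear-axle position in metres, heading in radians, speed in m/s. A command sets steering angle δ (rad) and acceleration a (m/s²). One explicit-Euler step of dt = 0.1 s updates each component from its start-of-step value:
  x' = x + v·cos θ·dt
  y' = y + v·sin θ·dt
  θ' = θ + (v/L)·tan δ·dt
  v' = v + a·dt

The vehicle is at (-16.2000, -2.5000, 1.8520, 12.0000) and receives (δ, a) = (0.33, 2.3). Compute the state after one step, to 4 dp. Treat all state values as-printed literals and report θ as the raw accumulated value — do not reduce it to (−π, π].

x' = -16.2000 + 12.0000·cos(1.8520)·0.1 = -16.5330
y' = -2.5000 + 12.0000·sin(1.8520)·0.1 = -1.3471
θ' = 1.8520 + (12.0000/2.7)·tan(0.33)·0.1 = 2.0042
v' = 12.0000 + 2.3000·0.1 = 12.2300

(-16.5330, -1.3471, 2.0042, 12.2300)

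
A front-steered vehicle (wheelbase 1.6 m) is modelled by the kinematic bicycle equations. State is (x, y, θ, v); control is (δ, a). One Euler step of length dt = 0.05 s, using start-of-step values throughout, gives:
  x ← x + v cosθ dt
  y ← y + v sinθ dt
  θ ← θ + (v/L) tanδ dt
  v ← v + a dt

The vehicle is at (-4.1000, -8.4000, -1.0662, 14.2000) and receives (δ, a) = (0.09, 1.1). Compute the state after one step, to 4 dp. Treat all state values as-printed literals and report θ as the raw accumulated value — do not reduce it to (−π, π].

(-3.7567, -9.0215, -1.0262, 14.2550)

x' = -4.1000 + 14.2000·cos(-1.0662)·0.05 = -3.7567
y' = -8.4000 + 14.2000·sin(-1.0662)·0.05 = -9.0215
θ' = -1.0662 + (14.2000/1.6)·tan(0.09)·0.05 = -1.0262
v' = 14.2000 + 1.1000·0.05 = 14.2550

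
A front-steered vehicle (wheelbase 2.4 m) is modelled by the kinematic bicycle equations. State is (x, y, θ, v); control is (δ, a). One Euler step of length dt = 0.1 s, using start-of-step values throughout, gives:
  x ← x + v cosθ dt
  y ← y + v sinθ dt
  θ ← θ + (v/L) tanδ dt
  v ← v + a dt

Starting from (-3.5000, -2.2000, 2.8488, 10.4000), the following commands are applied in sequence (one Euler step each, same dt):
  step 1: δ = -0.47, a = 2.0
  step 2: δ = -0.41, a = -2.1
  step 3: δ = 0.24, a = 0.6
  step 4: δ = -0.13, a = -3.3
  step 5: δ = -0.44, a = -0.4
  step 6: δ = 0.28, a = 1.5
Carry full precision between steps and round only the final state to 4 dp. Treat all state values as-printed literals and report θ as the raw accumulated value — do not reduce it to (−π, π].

(-8.5378, 1.2600, 2.4080, 10.2300)

after step 1 (δ=-0.47, a=2.0): (-4.495739, -1.899828, 2.628681, 10.600000)
after step 2 (δ=-0.41, a=-2.1): (-5.419338, -1.379669, 2.436719, 10.390000)
after step 3 (δ=0.24, a=0.6): (-6.210738, -0.706462, 2.542661, 10.450000)
after step 4 (δ=-0.13, a=-3.3): (-7.073843, -0.117333, 2.485736, 10.120000)
after step 5 (δ=-0.44, a=-0.4): (-7.875880, 0.499824, 2.287224, 10.080000)
after step 6 (δ=0.28, a=1.5): (-8.537828, 1.260014, 2.407996, 10.230000)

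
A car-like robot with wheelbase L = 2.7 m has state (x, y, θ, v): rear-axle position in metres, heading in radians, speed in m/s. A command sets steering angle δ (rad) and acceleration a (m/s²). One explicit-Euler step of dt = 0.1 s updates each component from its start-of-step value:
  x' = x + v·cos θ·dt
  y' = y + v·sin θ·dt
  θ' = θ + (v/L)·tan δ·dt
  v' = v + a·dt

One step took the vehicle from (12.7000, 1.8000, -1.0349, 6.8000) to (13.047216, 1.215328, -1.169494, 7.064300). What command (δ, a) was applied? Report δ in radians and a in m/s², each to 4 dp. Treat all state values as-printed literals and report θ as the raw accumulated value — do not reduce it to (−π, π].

δ = -0.4908, a = 2.6430

a = (v'−v)/dt = (0.264300)/0.1 = 2.6430
Δθ = θ'−θ = -0.134594;  (v·dt/L) = 6.8000·0.1/2.7 = 0.251852
tan δ = Δθ·L/(v·dt) = -0.534417  →  δ = -0.4908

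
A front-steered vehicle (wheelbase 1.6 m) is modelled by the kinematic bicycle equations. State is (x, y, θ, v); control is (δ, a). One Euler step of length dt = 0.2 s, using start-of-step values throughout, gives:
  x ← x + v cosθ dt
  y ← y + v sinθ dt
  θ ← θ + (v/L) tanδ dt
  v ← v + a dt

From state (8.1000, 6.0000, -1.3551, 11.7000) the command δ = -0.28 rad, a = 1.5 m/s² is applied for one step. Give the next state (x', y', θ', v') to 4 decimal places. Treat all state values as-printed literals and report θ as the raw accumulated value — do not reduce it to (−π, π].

x' = 8.1000 + 11.7000·cos(-1.3551)·0.2 = 8.6008
y' = 6.0000 + 11.7000·sin(-1.3551)·0.2 = 3.7142
θ' = -1.3551 + (11.7000/1.6)·tan(-0.28)·0.2 = -1.7756
v' = 11.7000 + 1.5000·0.2 = 12.0000

(8.6008, 3.7142, -1.7756, 12.0000)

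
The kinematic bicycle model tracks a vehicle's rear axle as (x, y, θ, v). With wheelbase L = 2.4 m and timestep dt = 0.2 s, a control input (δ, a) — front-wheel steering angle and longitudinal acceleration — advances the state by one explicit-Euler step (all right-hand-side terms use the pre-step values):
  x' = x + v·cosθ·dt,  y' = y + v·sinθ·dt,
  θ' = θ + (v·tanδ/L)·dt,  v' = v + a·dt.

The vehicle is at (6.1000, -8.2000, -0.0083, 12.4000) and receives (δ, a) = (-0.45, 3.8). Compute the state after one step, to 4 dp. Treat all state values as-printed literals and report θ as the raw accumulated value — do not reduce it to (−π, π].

(8.5799, -8.2206, -0.5075, 13.1600)

x' = 6.1000 + 12.4000·cos(-0.0083)·0.2 = 8.5799
y' = -8.2000 + 12.4000·sin(-0.0083)·0.2 = -8.2206
θ' = -0.0083 + (12.4000/2.4)·tan(-0.45)·0.2 = -0.5075
v' = 12.4000 + 3.8000·0.2 = 13.1600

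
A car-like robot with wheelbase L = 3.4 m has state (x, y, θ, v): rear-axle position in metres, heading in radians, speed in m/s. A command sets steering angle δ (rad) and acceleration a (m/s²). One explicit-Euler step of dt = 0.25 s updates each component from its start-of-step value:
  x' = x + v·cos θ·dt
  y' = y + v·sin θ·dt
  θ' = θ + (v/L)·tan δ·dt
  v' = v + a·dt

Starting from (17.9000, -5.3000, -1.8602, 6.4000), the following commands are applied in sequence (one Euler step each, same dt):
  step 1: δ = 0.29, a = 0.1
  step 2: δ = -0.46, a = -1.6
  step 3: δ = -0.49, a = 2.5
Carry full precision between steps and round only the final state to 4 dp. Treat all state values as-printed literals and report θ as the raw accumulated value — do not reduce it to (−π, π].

after step 1 (δ=0.29, a=0.1): (17.443391, -6.833463, -1.719770, 6.425000)
after step 2 (δ=-0.46, a=-1.6): (17.204985, -8.421922, -1.953834, 6.025000)
after step 3 (δ=-0.49, a=2.5): (16.642040, -9.819019, -2.190132, 6.650000)

(16.6420, -9.8190, -2.1901, 6.6500)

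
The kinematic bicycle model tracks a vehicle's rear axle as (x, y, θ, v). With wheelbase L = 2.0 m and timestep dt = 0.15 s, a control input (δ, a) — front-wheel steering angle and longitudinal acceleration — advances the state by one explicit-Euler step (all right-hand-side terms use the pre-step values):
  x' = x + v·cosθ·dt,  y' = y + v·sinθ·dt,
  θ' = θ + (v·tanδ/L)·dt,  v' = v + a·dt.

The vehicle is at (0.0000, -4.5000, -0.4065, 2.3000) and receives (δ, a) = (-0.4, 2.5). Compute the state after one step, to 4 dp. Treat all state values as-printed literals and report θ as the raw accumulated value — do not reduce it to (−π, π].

x' = 0.0000 + 2.3000·cos(-0.4065)·0.15 = 0.3169
y' = -4.5000 + 2.3000·sin(-0.4065)·0.15 = -4.6364
θ' = -0.4065 + (2.3000/2.0)·tan(-0.4)·0.15 = -0.4794
v' = 2.3000 + 2.5000·0.15 = 2.6750

(0.3169, -4.6364, -0.4794, 2.6750)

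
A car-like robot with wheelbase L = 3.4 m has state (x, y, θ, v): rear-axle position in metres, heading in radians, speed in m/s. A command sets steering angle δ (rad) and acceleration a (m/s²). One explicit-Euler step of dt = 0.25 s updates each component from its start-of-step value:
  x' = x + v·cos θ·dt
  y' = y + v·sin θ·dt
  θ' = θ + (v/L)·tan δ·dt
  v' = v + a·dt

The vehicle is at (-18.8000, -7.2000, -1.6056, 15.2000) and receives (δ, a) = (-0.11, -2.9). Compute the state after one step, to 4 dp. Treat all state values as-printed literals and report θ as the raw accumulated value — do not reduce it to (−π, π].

x' = -18.8000 + 15.2000·cos(-1.6056)·0.25 = -18.9322
y' = -7.2000 + 15.2000·sin(-1.6056)·0.25 = -10.9977
θ' = -1.6056 + (15.2000/3.4)·tan(-0.11)·0.25 = -1.7290
v' = 15.2000 − 2.9000·0.25 = 14.4750

(-18.9322, -10.9977, -1.7290, 14.4750)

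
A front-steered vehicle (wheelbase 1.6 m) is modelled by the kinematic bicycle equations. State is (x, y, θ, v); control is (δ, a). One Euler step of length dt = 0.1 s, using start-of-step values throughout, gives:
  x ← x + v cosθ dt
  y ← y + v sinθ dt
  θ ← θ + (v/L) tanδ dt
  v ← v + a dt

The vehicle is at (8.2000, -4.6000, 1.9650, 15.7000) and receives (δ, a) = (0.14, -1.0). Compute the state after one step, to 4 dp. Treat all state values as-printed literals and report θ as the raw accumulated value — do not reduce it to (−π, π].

x' = 8.2000 + 15.7000·cos(1.9650)·0.1 = 7.5970
y' = -4.6000 + 15.7000·sin(1.9650)·0.1 = -3.1504
θ' = 1.9650 + (15.7000/1.6)·tan(0.14)·0.1 = 2.1033
v' = 15.7000 − 1.0000·0.1 = 15.6000

(7.5970, -3.1504, 2.1033, 15.6000)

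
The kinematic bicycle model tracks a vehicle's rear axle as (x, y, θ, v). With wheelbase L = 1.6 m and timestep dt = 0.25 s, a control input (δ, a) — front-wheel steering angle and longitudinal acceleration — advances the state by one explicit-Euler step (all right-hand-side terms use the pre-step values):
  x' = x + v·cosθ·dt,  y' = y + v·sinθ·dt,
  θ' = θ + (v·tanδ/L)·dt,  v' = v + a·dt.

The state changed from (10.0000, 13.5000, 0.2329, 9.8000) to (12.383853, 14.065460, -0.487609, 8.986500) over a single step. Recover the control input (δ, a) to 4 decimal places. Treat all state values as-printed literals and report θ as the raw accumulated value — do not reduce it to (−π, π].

δ = -0.4398, a = -3.2540

a = (v'−v)/dt = (-0.813500)/0.25 = -3.2540
Δθ = θ'−θ = -0.720509;  (v·dt/L) = 9.8000·0.25/1.6 = 1.531250
tan δ = Δθ·L/(v·dt) = -0.470536  →  δ = -0.4398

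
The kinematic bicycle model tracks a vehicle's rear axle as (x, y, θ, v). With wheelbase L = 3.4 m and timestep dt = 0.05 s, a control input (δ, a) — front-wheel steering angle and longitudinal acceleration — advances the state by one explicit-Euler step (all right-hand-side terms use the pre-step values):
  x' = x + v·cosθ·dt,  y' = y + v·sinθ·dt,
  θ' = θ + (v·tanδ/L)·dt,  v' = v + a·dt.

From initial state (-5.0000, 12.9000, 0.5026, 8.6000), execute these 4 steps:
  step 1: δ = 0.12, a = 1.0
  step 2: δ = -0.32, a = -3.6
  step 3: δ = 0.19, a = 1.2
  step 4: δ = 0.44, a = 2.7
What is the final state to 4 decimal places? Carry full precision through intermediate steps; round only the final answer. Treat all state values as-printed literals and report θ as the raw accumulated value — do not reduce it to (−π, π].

after step 1 (δ=0.12, a=1.0): (-4.623177, 13.107133, 0.517850, 8.650000)
after step 2 (δ=-0.32, a=-3.6): (-4.247384, 13.321227, 0.475695, 8.470000)
after step 3 (δ=0.19, a=1.2): (-3.870903, 13.515171, 0.499650, 8.530000)
after step 4 (δ=0.44, a=2.7): (-3.496543, 13.719515, 0.558705, 8.665000)

(-3.4965, 13.7195, 0.5587, 8.6650)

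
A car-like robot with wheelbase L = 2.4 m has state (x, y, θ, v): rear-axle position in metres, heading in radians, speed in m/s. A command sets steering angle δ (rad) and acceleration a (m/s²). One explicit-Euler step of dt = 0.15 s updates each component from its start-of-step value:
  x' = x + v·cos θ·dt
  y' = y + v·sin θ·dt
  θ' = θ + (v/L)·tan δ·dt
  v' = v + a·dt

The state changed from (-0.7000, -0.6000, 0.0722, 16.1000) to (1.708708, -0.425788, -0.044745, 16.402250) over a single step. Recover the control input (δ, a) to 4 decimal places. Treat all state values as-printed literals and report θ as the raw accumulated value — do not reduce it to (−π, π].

δ = -0.1157, a = 2.0150

a = (v'−v)/dt = (0.302250)/0.15 = 2.0150
Δθ = θ'−θ = -0.116945;  (v·dt/L) = 16.1000·0.15/2.4 = 1.006250
tan δ = Δθ·L/(v·dt) = -0.116219  →  δ = -0.1157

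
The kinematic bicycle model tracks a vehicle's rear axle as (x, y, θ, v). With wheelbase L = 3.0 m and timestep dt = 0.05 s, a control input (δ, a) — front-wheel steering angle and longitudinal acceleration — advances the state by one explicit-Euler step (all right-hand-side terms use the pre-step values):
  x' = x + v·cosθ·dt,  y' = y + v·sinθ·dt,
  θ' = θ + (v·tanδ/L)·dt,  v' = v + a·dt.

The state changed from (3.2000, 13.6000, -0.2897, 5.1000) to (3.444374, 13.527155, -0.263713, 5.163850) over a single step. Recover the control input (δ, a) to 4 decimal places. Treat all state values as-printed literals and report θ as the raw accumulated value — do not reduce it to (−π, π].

δ = 0.2967, a = 1.2770

a = (v'−v)/dt = (0.063850)/0.05 = 1.2770
Δθ = θ'−θ = 0.025987;  (v·dt/L) = 5.1000·0.05/3.0 = 0.085000
tan δ = Δθ·L/(v·dt) = 0.305729  →  δ = 0.2967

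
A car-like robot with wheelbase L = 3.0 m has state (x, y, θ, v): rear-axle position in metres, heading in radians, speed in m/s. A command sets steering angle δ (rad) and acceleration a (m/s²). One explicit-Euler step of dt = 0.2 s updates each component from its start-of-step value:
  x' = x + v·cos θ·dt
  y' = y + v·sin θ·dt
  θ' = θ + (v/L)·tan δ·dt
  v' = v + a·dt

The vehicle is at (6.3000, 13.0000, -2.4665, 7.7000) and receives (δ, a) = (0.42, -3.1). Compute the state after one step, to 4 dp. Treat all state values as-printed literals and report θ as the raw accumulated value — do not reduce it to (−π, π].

x' = 6.3000 + 7.7000·cos(-2.4665)·0.2 = 5.0978
y' = 13.0000 + 7.7000·sin(-2.4665)·0.2 = 12.0375
θ' = -2.4665 + (7.7000/3.0)·tan(0.42)·0.2 = -2.2373
v' = 7.7000 − 3.1000·0.2 = 7.0800

(5.0978, 12.0375, -2.2373, 7.0800)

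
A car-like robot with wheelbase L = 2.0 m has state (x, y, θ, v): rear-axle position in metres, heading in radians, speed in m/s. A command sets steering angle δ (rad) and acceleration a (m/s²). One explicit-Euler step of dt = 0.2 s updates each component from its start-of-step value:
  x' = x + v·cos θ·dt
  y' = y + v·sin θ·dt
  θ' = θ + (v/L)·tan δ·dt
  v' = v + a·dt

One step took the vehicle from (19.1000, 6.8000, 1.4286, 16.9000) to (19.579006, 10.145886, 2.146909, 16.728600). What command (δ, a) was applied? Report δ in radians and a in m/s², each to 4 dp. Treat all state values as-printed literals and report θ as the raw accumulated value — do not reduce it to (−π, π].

a = (v'−v)/dt = (-0.171400)/0.2 = -0.8570
Δθ = θ'−θ = 0.718309;  (v·dt/L) = 16.9000·0.2/2.0 = 1.690000
tan δ = Δθ·L/(v·dt) = 0.425035  →  δ = 0.4019

δ = 0.4019, a = -0.8570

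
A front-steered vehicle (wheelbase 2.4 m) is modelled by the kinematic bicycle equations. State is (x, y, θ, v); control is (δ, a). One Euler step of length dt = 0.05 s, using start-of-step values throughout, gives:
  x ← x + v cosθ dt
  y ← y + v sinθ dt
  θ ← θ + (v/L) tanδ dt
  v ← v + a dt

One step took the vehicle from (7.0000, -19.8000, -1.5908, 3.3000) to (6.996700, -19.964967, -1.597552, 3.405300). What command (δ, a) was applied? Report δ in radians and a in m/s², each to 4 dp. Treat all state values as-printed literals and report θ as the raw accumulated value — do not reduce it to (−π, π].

a = (v'−v)/dt = (0.105300)/0.05 = 2.1060
Δθ = θ'−θ = -0.006752;  (v·dt/L) = 3.3000·0.05/2.4 = 0.068750
tan δ = Δθ·L/(v·dt) = -0.098211  →  δ = -0.0979

δ = -0.0979, a = 2.1060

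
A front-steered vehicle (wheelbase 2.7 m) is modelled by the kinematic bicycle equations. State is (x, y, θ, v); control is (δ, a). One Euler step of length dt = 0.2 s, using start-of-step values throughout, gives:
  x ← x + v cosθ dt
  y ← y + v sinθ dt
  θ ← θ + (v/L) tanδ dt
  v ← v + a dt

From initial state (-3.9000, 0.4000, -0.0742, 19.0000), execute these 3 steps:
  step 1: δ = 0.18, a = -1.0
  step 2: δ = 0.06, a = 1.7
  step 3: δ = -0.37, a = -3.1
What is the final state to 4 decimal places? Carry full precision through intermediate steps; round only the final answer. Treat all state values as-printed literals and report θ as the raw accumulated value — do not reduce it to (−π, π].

(7.2813, 1.8032, -0.2843, 18.5200)

after step 1 (δ=0.18, a=-1.0): (-0.110456, 0.118299, 0.181905, 18.800000)
after step 2 (δ=0.06, a=1.7): (3.587507, 0.798497, 0.265561, 19.140000)
after step 3 (δ=-0.37, a=-3.1): (7.281318, 1.803159, -0.284343, 18.520000)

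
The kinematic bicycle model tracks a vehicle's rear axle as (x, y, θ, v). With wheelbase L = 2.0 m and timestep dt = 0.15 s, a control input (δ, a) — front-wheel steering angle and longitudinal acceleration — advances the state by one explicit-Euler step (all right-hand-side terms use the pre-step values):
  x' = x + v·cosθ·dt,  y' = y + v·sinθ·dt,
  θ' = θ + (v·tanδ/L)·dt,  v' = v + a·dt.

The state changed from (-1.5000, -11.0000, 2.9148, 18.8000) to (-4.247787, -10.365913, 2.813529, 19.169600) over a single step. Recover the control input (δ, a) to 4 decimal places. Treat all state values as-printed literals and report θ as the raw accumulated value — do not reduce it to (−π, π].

a = (v'−v)/dt = (0.369600)/0.15 = 2.4640
Δθ = θ'−θ = -0.101271;  (v·dt/L) = 18.8000·0.15/2.0 = 1.410000
tan δ = Δθ·L/(v·dt) = -0.071823  →  δ = -0.0717

δ = -0.0717, a = 2.4640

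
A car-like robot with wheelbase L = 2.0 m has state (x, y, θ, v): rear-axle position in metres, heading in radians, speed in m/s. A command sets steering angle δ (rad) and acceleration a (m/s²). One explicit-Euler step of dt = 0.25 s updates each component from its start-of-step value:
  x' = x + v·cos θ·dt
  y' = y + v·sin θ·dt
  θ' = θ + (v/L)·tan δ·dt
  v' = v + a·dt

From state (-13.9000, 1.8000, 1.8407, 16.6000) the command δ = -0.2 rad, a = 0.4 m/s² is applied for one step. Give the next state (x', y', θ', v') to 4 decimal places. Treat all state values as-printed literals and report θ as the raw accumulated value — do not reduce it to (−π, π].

(-15.0066, 5.7998, 1.4201, 16.7000)

x' = -13.9000 + 16.6000·cos(1.8407)·0.25 = -15.0066
y' = 1.8000 + 16.6000·sin(1.8407)·0.25 = 5.7998
θ' = 1.8407 + (16.6000/2.0)·tan(-0.2)·0.25 = 1.4201
v' = 16.6000 + 0.4000·0.25 = 16.7000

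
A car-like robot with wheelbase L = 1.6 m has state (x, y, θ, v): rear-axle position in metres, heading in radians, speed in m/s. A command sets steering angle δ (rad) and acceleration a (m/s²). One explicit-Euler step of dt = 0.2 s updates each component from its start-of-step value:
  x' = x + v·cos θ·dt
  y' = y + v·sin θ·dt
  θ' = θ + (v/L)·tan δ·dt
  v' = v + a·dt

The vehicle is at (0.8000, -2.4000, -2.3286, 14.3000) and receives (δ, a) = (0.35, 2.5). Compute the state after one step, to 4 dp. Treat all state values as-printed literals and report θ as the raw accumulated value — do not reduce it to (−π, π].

x' = 0.8000 + 14.3000·cos(-2.3286)·0.2 = -1.1658
y' = -2.4000 + 14.3000·sin(-2.3286)·0.2 = -4.4774
θ' = -2.3286 + (14.3000/1.6)·tan(0.35)·0.2 = -1.6761
v' = 14.3000 + 2.5000·0.2 = 14.8000

(-1.1658, -4.4774, -1.6761, 14.8000)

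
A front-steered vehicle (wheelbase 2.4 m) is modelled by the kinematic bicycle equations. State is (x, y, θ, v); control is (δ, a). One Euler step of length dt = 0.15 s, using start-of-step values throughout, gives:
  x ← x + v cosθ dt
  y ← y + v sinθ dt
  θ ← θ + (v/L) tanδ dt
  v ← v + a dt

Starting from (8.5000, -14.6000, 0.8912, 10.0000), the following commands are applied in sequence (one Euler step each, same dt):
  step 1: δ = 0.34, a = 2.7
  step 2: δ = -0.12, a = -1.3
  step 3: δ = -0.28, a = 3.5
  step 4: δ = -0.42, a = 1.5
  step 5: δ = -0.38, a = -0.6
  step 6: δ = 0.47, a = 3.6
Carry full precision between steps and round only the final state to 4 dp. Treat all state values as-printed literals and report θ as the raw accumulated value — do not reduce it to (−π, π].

(14.9483, -8.2011, 0.6223, 11.4100)

after step 1 (δ=0.34, a=2.7): (9.442719, -13.433260, 1.112286, 10.405000)
after step 2 (δ=-0.12, a=-1.3): (10.133527, -12.033716, 1.033871, 10.210000)
after step 3 (δ=-0.28, a=3.5): (10.916884, -10.717720, 0.850376, 10.735000)
after step 4 (δ=-0.42, a=1.5): (11.979167, -9.507572, 0.550753, 10.960000)
after step 5 (δ=-0.38, a=-0.6): (13.380069, -8.647218, 0.277156, 10.870000)
after step 6 (δ=0.47, a=3.6): (14.948345, -8.201079, 0.622255, 11.410000)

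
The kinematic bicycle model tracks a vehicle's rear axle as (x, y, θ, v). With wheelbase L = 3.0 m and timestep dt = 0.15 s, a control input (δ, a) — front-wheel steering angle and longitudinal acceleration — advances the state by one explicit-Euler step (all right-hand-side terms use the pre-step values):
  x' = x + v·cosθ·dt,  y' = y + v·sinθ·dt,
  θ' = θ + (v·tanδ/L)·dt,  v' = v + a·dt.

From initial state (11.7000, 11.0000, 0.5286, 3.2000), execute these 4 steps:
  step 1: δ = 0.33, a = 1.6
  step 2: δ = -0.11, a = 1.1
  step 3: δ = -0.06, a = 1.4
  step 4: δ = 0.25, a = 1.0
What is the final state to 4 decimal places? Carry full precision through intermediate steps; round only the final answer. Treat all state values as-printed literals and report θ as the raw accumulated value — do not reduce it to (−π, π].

(13.4888, 12.1164, 0.6023, 3.9650)

after step 1 (δ=0.33, a=1.6): (12.114487, 11.242076, 0.583404, 3.440000)
after step 2 (δ=-0.11, a=1.1): (12.545136, 11.526324, 0.564407, 3.605000)
after step 3 (δ=-0.06, a=1.4): (13.002019, 11.815579, 0.553579, 3.815000)
after step 4 (δ=0.25, a=1.0): (13.488803, 12.116431, 0.602286, 3.965000)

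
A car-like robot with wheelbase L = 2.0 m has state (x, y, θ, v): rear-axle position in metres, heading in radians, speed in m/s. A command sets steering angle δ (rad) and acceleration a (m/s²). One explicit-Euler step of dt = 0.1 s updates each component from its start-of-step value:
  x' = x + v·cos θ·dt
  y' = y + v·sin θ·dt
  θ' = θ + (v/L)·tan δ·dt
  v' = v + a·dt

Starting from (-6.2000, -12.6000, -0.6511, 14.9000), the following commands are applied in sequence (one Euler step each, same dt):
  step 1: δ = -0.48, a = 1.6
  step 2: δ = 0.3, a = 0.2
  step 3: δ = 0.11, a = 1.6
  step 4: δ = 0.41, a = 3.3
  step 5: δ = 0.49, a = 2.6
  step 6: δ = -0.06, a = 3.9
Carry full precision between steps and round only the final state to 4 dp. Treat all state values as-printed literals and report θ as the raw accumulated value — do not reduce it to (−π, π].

after step 1 (δ=-0.48, a=1.6): (-5.014828, -13.503032, -1.038955, 15.060000)
after step 2 (δ=0.3, a=0.2): (-4.251103, -14.801015, -0.806025, 15.080000)
after step 3 (δ=0.11, a=1.6): (-3.207006, -15.889099, -0.722749, 15.240000)
after step 4 (δ=0.41, a=3.3): (-2.064021, -16.897146, -0.391560, 15.570000)
after step 5 (δ=0.49, a=2.6): (-0.624862, -17.491345, 0.023683, 15.830000)
after step 6 (δ=-0.06, a=3.9): (0.957694, -17.453859, -0.023864, 16.220000)

(0.9577, -17.4539, -0.0239, 16.2200)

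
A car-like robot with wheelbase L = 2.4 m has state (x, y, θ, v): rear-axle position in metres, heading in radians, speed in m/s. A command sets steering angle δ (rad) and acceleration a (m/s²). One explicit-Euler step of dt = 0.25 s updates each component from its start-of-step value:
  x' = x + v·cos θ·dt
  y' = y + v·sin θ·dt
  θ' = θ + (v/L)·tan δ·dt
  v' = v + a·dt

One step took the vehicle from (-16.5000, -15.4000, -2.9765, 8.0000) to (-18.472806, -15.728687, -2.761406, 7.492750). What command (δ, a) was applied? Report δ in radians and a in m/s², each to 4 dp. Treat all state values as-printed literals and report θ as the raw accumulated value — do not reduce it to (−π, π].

a = (v'−v)/dt = (-0.507250)/0.25 = -2.0290
Δθ = θ'−θ = 0.215094;  (v·dt/L) = 8.0000·0.25/2.4 = 0.833333
tan δ = Δθ·L/(v·dt) = 0.258113  →  δ = 0.2526

δ = 0.2526, a = -2.0290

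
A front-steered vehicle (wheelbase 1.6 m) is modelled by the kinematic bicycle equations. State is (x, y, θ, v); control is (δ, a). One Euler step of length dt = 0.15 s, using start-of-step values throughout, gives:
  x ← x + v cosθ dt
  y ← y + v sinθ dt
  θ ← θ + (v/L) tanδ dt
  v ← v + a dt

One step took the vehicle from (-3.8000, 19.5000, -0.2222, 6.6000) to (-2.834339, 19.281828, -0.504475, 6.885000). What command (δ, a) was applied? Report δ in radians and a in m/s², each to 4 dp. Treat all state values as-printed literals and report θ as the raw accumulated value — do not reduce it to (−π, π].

a = (v'−v)/dt = (0.285000)/0.15 = 1.9000
Δθ = θ'−θ = -0.282275;  (v·dt/L) = 6.6000·0.15/1.6 = 0.618750
tan δ = Δθ·L/(v·dt) = -0.456202  →  δ = -0.4280

δ = -0.4280, a = 1.9000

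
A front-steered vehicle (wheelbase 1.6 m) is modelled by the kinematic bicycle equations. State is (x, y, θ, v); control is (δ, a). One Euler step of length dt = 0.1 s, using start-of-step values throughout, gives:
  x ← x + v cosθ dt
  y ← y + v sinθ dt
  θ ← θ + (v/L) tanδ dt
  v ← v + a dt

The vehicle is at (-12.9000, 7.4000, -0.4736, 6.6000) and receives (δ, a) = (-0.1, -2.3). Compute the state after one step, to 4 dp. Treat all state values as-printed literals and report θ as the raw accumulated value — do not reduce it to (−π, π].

x' = -12.9000 + 6.6000·cos(-0.4736)·0.1 = -12.3126
y' = 7.4000 + 6.6000·sin(-0.4736)·0.1 = 7.0990
θ' = -0.4736 + (6.6000/1.6)·tan(-0.1)·0.1 = -0.5150
v' = 6.6000 − 2.3000·0.1 = 6.3700

(-12.3126, 7.0990, -0.5150, 6.3700)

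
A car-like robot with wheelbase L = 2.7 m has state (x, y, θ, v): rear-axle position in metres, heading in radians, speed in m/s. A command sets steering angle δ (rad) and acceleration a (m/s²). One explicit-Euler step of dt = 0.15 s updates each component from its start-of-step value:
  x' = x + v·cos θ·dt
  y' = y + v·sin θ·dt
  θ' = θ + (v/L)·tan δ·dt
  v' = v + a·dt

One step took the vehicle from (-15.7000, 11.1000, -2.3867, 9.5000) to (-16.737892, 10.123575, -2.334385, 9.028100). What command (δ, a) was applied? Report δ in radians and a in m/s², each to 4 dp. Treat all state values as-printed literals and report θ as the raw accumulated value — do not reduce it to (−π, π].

a = (v'−v)/dt = (-0.471900)/0.15 = -3.1460
Δθ = θ'−θ = 0.052315;  (v·dt/L) = 9.5000·0.15/2.7 = 0.527778
tan δ = Δθ·L/(v·dt) = 0.099123  →  δ = 0.0988

δ = 0.0988, a = -3.1460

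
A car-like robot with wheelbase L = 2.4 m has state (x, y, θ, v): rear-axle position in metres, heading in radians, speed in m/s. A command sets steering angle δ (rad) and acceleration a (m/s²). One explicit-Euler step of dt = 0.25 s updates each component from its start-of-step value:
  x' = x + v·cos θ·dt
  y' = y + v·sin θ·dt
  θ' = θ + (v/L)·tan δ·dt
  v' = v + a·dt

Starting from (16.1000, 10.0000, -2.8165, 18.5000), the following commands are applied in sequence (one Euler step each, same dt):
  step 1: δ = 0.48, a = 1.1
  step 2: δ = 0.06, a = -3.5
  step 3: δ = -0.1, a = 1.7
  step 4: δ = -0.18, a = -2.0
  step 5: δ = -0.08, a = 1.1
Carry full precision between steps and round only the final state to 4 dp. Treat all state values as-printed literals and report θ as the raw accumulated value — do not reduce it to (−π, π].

after step 1 (δ=0.48, a=1.1): (11.717252, 8.522791, -1.813240, 18.775000)
after step 2 (δ=0.06, a=-3.5): (10.590400, 3.966313, -1.695755, 17.900000)
after step 3 (δ=-0.1, a=1.7): (10.032665, -0.473795, -1.882837, 18.325000)
after step 4 (δ=-0.18, a=-2.0): (8.626214, -4.833812, -2.230190, 17.825000)
after step 5 (δ=-0.08, a=1.1): (5.896146, -8.355870, -2.379050, 18.100000)

(5.8961, -8.3559, -2.3790, 18.1000)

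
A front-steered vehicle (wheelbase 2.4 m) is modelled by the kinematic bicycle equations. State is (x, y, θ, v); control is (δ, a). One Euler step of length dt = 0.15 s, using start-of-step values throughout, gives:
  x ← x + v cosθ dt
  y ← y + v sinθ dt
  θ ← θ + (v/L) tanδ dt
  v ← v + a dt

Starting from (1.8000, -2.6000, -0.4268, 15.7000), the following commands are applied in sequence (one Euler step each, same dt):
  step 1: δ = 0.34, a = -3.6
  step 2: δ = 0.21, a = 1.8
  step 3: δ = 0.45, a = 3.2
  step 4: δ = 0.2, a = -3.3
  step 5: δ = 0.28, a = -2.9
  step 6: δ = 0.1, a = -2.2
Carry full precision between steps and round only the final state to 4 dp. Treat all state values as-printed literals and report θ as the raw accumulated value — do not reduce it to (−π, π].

after step 1 (δ=0.34, a=-3.6): (3.943745, -3.574876, -0.079696, 15.160000)
after step 2 (δ=0.21, a=1.8): (6.210527, -3.755912, 0.122257, 15.430000)
after step 3 (δ=0.45, a=3.2): (8.507752, -3.473653, 0.588103, 15.910000)
after step 4 (δ=0.2, a=-3.3): (10.493307, -2.149662, 0.789673, 15.415000)
after step 5 (δ=0.28, a=-2.9): (12.121310, -0.507680, 1.066713, 14.980000)
after step 6 (δ=0.1, a=-2.2): (13.206622, 1.459833, 1.160652, 14.650000)

(13.2066, 1.4598, 1.1607, 14.6500)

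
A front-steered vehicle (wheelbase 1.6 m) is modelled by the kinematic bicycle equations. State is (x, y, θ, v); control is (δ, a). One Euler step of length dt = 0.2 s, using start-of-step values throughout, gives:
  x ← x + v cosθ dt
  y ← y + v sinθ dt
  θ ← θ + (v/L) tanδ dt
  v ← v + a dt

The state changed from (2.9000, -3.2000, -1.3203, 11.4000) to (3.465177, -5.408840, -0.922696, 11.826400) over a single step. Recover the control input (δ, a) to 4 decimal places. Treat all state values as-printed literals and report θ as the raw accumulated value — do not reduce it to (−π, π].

a = (v'−v)/dt = (0.426400)/0.2 = 2.1320
Δθ = θ'−θ = 0.397604;  (v·dt/L) = 11.4000·0.2/1.6 = 1.425000
tan δ = Δθ·L/(v·dt) = 0.279020  →  δ = 0.2721

δ = 0.2721, a = 2.1320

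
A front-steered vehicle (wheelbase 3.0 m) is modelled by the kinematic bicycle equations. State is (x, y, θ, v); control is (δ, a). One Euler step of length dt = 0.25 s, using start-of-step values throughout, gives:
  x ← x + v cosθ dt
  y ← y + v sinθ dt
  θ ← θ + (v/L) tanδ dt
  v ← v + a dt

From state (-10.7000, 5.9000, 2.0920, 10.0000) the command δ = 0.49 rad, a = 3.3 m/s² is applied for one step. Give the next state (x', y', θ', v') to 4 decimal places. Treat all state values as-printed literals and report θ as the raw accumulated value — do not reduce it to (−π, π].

x' = -10.7000 + 10.0000·cos(2.0920)·0.25 = -11.9448
y' = 5.9000 + 10.0000·sin(2.0920)·0.25 = 8.0681
θ' = 2.0920 + (10.0000/3.0)·tan(0.49)·0.25 = 2.5365
v' = 10.0000 + 3.3000·0.25 = 10.8250

(-11.9448, 8.0681, 2.5365, 10.8250)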